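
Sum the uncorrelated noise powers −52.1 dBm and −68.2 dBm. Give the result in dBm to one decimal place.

Convert to linear, add, convert back:
P₁ = 6.17×10⁻⁹ W, P₂ = 1.51×10⁻¹⁰ W
P_tot = 6.32×10⁻⁹ W → 10 log₁₀(P_tot / 10⁻³) = −52.0 dBm

−52.0 dBm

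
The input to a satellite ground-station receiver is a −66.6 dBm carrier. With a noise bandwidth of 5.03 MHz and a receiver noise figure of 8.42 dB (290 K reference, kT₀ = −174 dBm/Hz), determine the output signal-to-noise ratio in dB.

32.0 dB

Noise floor: N = −174 + 10 log₁₀(B) + NF
10 log₁₀(5.03×10⁶) = 67.02 dB
N = −174 + 67.02 + 8.42 = −98.56 dBm
SNR = P_sig − N = −66.6 − (−98.56) = 31.96 dB → 32.0 dB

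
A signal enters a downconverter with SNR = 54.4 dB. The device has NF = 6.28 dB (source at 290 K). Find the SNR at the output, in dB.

By definition F = SNR_in/SNR_out, so in dB: SNR_out = SNR_in − NF
SNR_out = 54.4 − 6.28 = 48.12 dB

48.12 dB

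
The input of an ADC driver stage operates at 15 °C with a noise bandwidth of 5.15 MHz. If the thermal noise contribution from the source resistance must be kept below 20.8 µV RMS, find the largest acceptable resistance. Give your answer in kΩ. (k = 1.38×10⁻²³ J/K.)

5.28 kΩ

T = 15 °C + 273.15 = 288.15 K
Johnson–Nyquist: V_n = √(4kTRB) ⇒ R = V_n² / (4kTB)
4kTB = 4 × 1.38×10⁻²³ × 288.15 × 5.15×10⁶ = 8.19×10⁻¹⁴
R = (2.08×10⁻⁵)² / 8.19×10⁻¹⁴ = 5.28×10³ Ω = 5.28 kΩ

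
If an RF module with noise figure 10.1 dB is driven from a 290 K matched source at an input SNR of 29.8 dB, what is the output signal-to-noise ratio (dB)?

19.7 dB

By definition F = SNR_in/SNR_out, so in dB: SNR_out = SNR_in − NF
SNR_out = 29.8 − 10.1 = 19.7 dB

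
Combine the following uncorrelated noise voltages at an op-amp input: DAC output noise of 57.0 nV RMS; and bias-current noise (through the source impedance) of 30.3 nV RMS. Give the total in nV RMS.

64.6 nV

Uncorrelated sources add in power (mean-square): V_tot = √(ΣV_i²)
V_tot = √[(5.70×10⁻⁸)² + (3.03×10⁻⁸)²] = 6.46×10⁻⁸ V = 64.6 nV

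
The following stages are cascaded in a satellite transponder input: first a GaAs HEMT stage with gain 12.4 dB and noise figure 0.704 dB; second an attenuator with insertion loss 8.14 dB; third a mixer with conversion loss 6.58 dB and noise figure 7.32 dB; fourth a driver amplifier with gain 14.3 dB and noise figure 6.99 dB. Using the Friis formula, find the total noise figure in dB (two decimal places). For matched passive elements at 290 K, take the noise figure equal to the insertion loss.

Convert to linear (a loss of L dB is a gain of −L dB): F_i = 10^(NF_i/10), G_i = 10^(G_i,dB/10)
  Stage 1: F_1 = 10^(0.704/10) = 1.176, G_1 = 10^(12.4/10) = 17.38
  Stage 2: F_2 = 10^(8.14/10) = 6.516, G_2 = 10^(−8.14/10) = 0.1535
  Stage 3: F_3 = 10^(7.32/10) = 5.395, G_3 = 10^(−6.58/10) = 0.2198
  Stage 4: F_4 = 10^(6.99/10) = 5.000, G_4 = 10^(14.3/10) = 26.92
Friis cascade:
  F = 1.176 + (6.516 − 1)/17.38 + (5.395 − 1)/2.667 + (5.000 − 1)/0.5861 = 9.966
NF = 10 log₁₀(9.966) = 9.99 dB

9.99 dB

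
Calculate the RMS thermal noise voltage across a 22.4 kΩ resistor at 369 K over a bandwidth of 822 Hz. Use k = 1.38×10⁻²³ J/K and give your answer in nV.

612 nV

V_n = √(4kTRB)
4kTRB = 4 × 1.38×10⁻²³ × 369 × 2.24×10⁴ × 8.22×10² = 3.75×10⁻¹³ V²
V_n = √(3.75×10⁻¹³) = 6.12×10⁻⁷ V = 612 nV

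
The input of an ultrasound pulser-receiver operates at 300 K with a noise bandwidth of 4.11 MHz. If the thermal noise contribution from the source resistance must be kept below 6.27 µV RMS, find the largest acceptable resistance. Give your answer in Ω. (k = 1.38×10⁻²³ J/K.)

Johnson–Nyquist: V_n = √(4kTRB) ⇒ R = V_n² / (4kTB)
4kTB = 4 × 1.38×10⁻²³ × 300 × 4.11×10⁶ = 6.81×10⁻¹⁴
R = (6.27×10⁻⁶)² / 6.81×10⁻¹⁴ = 5.78×10² Ω = 578 Ω

578 Ω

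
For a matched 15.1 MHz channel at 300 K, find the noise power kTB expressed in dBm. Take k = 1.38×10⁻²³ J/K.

−102.0 dBm

P_n = kTB = 1.38×10⁻²³ × 300 × 1.51×10⁷ = 6.25×10⁻¹⁴ W
In dBm: 10 log₁₀(6.25×10⁻¹⁴ / 10⁻³) = −102.0 dBm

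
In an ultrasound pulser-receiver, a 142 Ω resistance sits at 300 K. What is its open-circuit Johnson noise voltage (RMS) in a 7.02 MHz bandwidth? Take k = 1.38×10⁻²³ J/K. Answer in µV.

4.06 µV

V_n = √(4kTRB)
4kTRB = 4 × 1.38×10⁻²³ × 300 × 1.42×10² × 7.02×10⁶ = 1.65×10⁻¹¹ V²
V_n = √(1.65×10⁻¹¹) = 4.06×10⁻⁶ V = 4.06 µV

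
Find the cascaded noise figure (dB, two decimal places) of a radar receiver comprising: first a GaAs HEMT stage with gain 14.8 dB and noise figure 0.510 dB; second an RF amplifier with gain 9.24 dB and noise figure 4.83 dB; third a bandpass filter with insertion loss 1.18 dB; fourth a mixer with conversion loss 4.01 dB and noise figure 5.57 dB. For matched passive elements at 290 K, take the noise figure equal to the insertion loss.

0.82 dB

Convert to linear (a loss of L dB is a gain of −L dB): F_i = 10^(NF_i/10), G_i = 10^(G_i,dB/10)
  Stage 1: F_1 = 10^(0.510/10) = 1.125, G_1 = 10^(14.8/10) = 30.20
  Stage 2: F_2 = 10^(4.83/10) = 3.041, G_2 = 10^(9.24/10) = 8.395
  Stage 3: F_3 = 10^(1.18/10) = 1.312, G_3 = 10^(−1.18/10) = 0.7621
  Stage 4: F_4 = 10^(5.57/10) = 3.606, G_4 = 10^(−4.01/10) = 0.3972
Friis cascade:
  F = 1.125 + (3.041 − 1)/30.20 + (1.312 − 1)/253.5 + (3.606 − 1)/193.2 = 1.207
NF = 10 log₁₀(1.207) = 0.82 dB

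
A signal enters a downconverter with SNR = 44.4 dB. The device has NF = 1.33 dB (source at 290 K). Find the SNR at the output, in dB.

By definition F = SNR_in/SNR_out, so in dB: SNR_out = SNR_in − NF
SNR_out = 44.4 − 1.33 = 43.07 dB

43.07 dB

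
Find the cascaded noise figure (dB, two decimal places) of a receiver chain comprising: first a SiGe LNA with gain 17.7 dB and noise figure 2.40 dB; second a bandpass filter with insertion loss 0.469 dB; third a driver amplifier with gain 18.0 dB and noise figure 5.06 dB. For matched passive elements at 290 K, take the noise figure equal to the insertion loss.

2.51 dB

Convert to linear (a loss of L dB is a gain of −L dB): F_i = 10^(NF_i/10), G_i = 10^(G_i,dB/10)
  Stage 1: F_1 = 10^(2.40/10) = 1.738, G_1 = 10^(17.7/10) = 58.88
  Stage 2: F_2 = 10^(0.469/10) = 1.114, G_2 = 10^(−0.469/10) = 0.8976
  Stage 3: F_3 = 10^(5.06/10) = 3.206, G_3 = 10^(18.0/10) = 63.10
Friis cascade:
  F = 1.738 + (1.114 − 1)/58.88 + (3.206 − 1)/52.86 = 1.781
NF = 10 log₁₀(1.781) = 2.51 dB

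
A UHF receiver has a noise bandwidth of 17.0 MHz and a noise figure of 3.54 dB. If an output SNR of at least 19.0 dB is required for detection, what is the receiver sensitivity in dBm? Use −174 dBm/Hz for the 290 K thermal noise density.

−79.2 dBm

Sensitivity = −174 + 10 log₁₀(B) + NF + SNR_min
= −174 + 72.3 + 3.54 + 19.0
= −79.16 dBm → −79.2 dBm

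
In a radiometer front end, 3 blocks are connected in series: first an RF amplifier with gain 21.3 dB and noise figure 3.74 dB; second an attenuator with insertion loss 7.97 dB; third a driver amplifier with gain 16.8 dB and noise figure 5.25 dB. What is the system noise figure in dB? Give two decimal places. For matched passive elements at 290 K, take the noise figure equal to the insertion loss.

Convert to linear (a loss of L dB is a gain of −L dB): F_i = 10^(NF_i/10), G_i = 10^(G_i,dB/10)
  Stage 1: F_1 = 10^(3.74/10) = 2.366, G_1 = 10^(21.3/10) = 134.9
  Stage 2: F_2 = 10^(7.97/10) = 6.266, G_2 = 10^(−7.97/10) = 0.1596
  Stage 3: F_3 = 10^(5.25/10) = 3.350, G_3 = 10^(16.8/10) = 47.86
Friis cascade:
  F = 2.366 + (6.266 − 1)/134.9 + (3.350 − 1)/21.53 = 2.514
NF = 10 log₁₀(2.514) = 4.00 dB

4.00 dB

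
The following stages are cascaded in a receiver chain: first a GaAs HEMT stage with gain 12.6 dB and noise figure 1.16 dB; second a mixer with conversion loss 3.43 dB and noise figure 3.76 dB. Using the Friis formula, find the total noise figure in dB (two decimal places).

Convert to linear (a loss of L dB is a gain of −L dB): F_i = 10^(NF_i/10), G_i = 10^(G_i,dB/10)
  Stage 1: F_1 = 10^(1.16/10) = 1.306, G_1 = 10^(12.6/10) = 18.20
  Stage 2: F_2 = 10^(3.76/10) = 2.377, G_2 = 10^(−3.43/10) = 0.4539
Friis cascade:
  F = 1.306 + (2.377 − 1)/18.20 = 1.382
NF = 10 log₁₀(1.382) = 1.40 dB

1.40 dB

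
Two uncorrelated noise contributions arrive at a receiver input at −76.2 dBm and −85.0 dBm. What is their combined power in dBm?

−75.7 dBm

Convert to linear, add, convert back:
P₁ = 2.40×10⁻¹¹ W, P₂ = 3.16×10⁻¹² W
P_tot = 2.72×10⁻¹¹ W → 10 log₁₀(P_tot / 10⁻³) = −75.7 dBm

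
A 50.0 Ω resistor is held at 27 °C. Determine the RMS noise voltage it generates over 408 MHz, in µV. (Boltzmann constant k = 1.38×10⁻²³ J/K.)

18.4 µV

T = 27 °C + 273.15 = 300.15 K
V_n = √(4kTRB)
4kTRB = 4 × 1.38×10⁻²³ × 300.15 × 5.00×10¹ × 4.08×10⁸ = 3.38×10⁻¹⁰ V²
V_n = √(3.38×10⁻¹⁰) = 1.84×10⁻⁵ V = 18.4 µV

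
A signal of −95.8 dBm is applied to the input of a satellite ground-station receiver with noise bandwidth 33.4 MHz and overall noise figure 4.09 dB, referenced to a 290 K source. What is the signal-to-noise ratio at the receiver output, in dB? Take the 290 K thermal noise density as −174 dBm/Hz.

−1.1 dB

Noise floor: N = −174 + 10 log₁₀(B) + NF
10 log₁₀(3.34×10⁷) = 75.24 dB
N = −174 + 75.24 + 4.09 = −94.67 dBm
SNR = P_sig − N = −95.8 − (−94.67) = −1.13 dB → −1.1 dB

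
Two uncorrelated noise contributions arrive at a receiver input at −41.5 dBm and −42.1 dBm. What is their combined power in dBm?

Convert to linear, add, convert back:
P₁ = 7.08×10⁻⁸ W, P₂ = 6.17×10⁻⁸ W
P_tot = 1.32×10⁻⁷ W → 10 log₁₀(P_tot / 10⁻³) = −38.8 dBm

−38.8 dBm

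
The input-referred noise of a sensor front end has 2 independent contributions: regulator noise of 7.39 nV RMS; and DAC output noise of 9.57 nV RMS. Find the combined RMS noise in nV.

12.1 nV

Uncorrelated sources add in power (mean-square): V_tot = √(ΣV_i²)
V_tot = √[(7.39×10⁻⁹)² + (9.57×10⁻⁹)²] = 1.21×10⁻⁸ V = 12.1 nV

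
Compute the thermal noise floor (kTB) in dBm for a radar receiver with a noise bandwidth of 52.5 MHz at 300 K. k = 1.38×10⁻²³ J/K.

−96.6 dBm

P_n = kTB = 1.38×10⁻²³ × 300 × 5.25×10⁷ = 2.17×10⁻¹³ W
In dBm: 10 log₁₀(2.17×10⁻¹³ / 10⁻³) = −96.6 dBm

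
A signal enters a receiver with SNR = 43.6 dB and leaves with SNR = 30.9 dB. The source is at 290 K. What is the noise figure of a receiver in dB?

NF (dB) = SNR_in(dB) − SNR_out(dB) when the source is at T₀
NF = 43.6 − 30.9 = 12.7 dB

12.7 dB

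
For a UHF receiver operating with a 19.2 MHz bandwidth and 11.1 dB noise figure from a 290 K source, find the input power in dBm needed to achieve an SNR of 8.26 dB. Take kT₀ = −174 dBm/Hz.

−81.8 dBm

Sensitivity = −174 + 10 log₁₀(B) + NF + SNR_min
= −174 + 72.83 + 11.1 + 8.26
= −81.81 dBm → −81.8 dBm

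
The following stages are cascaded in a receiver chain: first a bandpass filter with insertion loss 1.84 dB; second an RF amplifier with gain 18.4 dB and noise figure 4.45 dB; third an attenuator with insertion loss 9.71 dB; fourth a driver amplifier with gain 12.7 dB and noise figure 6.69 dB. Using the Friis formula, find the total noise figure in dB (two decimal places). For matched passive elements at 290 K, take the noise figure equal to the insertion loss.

7.16 dB

Convert to linear (a loss of L dB is a gain of −L dB): F_i = 10^(NF_i/10), G_i = 10^(G_i,dB/10)
  Stage 1: F_1 = 10^(1.84/10) = 1.528, G_1 = 10^(−1.84/10) = 0.6546
  Stage 2: F_2 = 10^(4.45/10) = 2.786, G_2 = 10^(18.4/10) = 69.18
  Stage 3: F_3 = 10^(9.71/10) = 9.354, G_3 = 10^(−9.71/10) = 0.1069
  Stage 4: F_4 = 10^(6.69/10) = 4.667, G_4 = 10^(12.7/10) = 18.62
Friis cascade:
  F = 1.528 + (2.786 − 1)/0.6546 + (9.354 − 1)/45.29 + (4.667 − 1)/4.842 = 5.198
NF = 10 log₁₀(5.198) = 7.16 dB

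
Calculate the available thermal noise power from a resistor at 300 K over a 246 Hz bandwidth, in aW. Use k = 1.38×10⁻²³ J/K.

1.02 aW

P_n = kTB = 1.38×10⁻²³ × 300 × 2.46×10² = 1.02×10⁻¹⁸ W = 1.02 aW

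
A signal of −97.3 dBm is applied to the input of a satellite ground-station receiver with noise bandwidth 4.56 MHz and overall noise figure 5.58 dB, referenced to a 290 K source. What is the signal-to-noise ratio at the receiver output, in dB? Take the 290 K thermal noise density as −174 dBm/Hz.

4.5 dB

Noise floor: N = −174 + 10 log₁₀(B) + NF
10 log₁₀(4.56×10⁶) = 66.59 dB
N = −174 + 66.59 + 5.58 = −101.83 dBm
SNR = P_sig − N = −97.3 − (−101.83) = 4.53 dB → 4.5 dB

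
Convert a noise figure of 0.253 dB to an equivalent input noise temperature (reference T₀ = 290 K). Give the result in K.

17.4 K

F = 10^(0.253/10) = 1.05999
T_e = (F − 1)·T₀ = (1.05999 − 1) × 290 = 17.4 K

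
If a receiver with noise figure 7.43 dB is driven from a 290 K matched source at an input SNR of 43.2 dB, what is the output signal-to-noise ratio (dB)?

35.77 dB

By definition F = SNR_in/SNR_out, so in dB: SNR_out = SNR_in − NF
SNR_out = 43.2 − 7.43 = 35.77 dB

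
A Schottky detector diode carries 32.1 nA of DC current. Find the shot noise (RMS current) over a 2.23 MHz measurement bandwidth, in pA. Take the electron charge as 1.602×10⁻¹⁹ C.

151 pA

I_n = √(2qI·B)
2qI·B = 2 × 1.602×10⁻¹⁹ × 3.21×10⁻⁸ × 2.23×10⁶ = 2.29×10⁻²⁰ A²
I_n = √(2.29×10⁻²⁰) = 1.51×10⁻¹⁰ A = 151 pA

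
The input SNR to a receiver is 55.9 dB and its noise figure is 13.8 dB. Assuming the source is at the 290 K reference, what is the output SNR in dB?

42.1 dB

By definition F = SNR_in/SNR_out, so in dB: SNR_out = SNR_in − NF
SNR_out = 55.9 − 13.8 = 42.1 dB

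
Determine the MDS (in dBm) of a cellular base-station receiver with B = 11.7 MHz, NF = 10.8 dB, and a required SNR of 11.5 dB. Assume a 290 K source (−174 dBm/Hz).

−81.0 dBm

Sensitivity = −174 + 10 log₁₀(B) + NF + SNR_min
= −174 + 70.68 + 10.8 + 11.5
= −81.02 dBm → −81.0 dBm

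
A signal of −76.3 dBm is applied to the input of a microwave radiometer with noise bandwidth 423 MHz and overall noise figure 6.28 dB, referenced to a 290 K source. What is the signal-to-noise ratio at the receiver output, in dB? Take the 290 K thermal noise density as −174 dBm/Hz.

Noise floor: N = −174 + 10 log₁₀(B) + NF
10 log₁₀(4.23×10⁸) = 86.26 dB
N = −174 + 86.26 + 6.28 = −81.46 dBm
SNR = P_sig − N = −76.3 − (−81.46) = 5.16 dB → 5.2 dB

5.2 dB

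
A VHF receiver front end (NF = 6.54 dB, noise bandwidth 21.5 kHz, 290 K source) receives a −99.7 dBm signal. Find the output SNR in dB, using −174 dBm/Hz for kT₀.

24.4 dB

Noise floor: N = −174 + 10 log₁₀(B) + NF
10 log₁₀(2.15×10⁴) = 43.32 dB
N = −174 + 43.32 + 6.54 = −124.14 dBm
SNR = P_sig − N = −99.7 − (−124.14) = 24.44 dB → 24.4 dB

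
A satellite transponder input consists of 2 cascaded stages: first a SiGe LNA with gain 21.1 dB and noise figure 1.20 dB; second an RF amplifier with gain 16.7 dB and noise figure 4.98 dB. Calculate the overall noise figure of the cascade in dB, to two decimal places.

Convert to linear (a loss of L dB is a gain of −L dB): F_i = 10^(NF_i/10), G_i = 10^(G_i,dB/10)
  Stage 1: F_1 = 10^(1.20/10) = 1.318, G_1 = 10^(21.1/10) = 128.8
  Stage 2: F_2 = 10^(4.98/10) = 3.148, G_2 = 10^(16.7/10) = 46.77
Friis cascade:
  F = 1.318 + (3.148 − 1)/128.8 = 1.335
NF = 10 log₁₀(1.335) = 1.25 dB

1.25 dB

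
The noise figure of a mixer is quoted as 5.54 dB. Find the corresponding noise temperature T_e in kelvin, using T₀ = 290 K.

748 K

F = 10^(5.54/10) = 3.58096
T_e = (F − 1)·T₀ = (3.58096 − 1) × 290 = 748 K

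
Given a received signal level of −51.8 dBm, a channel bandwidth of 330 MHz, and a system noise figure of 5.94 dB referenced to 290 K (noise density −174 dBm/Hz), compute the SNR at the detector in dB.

Noise floor: N = −174 + 10 log₁₀(B) + NF
10 log₁₀(3.30×10⁸) = 85.19 dB
N = −174 + 85.19 + 5.94 = −82.87 dBm
SNR = P_sig − N = −51.8 − (−82.87) = 31.07 dB → 31.1 dB

31.1 dB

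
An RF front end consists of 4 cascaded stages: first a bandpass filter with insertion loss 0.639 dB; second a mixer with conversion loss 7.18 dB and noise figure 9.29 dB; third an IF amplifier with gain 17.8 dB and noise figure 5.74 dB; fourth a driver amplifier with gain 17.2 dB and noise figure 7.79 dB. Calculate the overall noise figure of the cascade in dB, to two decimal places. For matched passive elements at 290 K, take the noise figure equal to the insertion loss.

14.31 dB

Convert to linear (a loss of L dB is a gain of −L dB): F_i = 10^(NF_i/10), G_i = 10^(G_i,dB/10)
  Stage 1: F_1 = 10^(0.639/10) = 1.159, G_1 = 10^(−0.639/10) = 0.8632
  Stage 2: F_2 = 10^(9.29/10) = 8.492, G_2 = 10^(−7.18/10) = 0.1914
  Stage 3: F_3 = 10^(5.74/10) = 3.750, G_3 = 10^(17.8/10) = 60.26
  Stage 4: F_4 = 10^(7.79/10) = 6.012, G_4 = 10^(17.2/10) = 52.48
Friis cascade:
  F = 1.159 + (8.492 − 1)/0.8632 + (3.750 − 1)/0.1652 + (6.012 − 1)/9.956 = 26.98
NF = 10 log₁₀(26.98) = 14.31 dB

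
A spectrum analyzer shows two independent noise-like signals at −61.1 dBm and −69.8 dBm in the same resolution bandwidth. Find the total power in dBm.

−60.6 dBm

Convert to linear, add, convert back:
P₁ = 7.76×10⁻¹⁰ W, P₂ = 1.05×10⁻¹⁰ W
P_tot = 8.81×10⁻¹⁰ W → 10 log₁₀(P_tot / 10⁻³) = −60.6 dBm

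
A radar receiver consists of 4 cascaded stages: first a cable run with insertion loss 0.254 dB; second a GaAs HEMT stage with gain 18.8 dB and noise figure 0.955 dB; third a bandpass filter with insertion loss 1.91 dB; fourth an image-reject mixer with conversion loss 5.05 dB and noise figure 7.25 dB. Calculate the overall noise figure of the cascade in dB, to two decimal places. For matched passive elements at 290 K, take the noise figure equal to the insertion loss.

Convert to linear (a loss of L dB is a gain of −L dB): F_i = 10^(NF_i/10), G_i = 10^(G_i,dB/10)
  Stage 1: F_1 = 10^(0.254/10) = 1.060, G_1 = 10^(−0.254/10) = 0.9432
  Stage 2: F_2 = 10^(0.955/10) = 1.246, G_2 = 10^(18.8/10) = 75.86
  Stage 3: F_3 = 10^(1.91/10) = 1.552, G_3 = 10^(−1.91/10) = 0.6442
  Stage 4: F_4 = 10^(7.25/10) = 5.309, G_4 = 10^(−5.05/10) = 0.3126
Friis cascade:
  F = 1.060 + (1.246 − 1)/0.9432 + (1.552 − 1)/71.55 + (5.309 − 1)/46.09 = 1.422
NF = 10 log₁₀(1.422) = 1.53 dB

1.53 dB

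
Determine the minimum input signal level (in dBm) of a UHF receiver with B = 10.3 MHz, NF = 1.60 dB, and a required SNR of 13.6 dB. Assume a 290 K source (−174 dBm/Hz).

Sensitivity = −174 + 10 log₁₀(B) + NF + SNR_min
= −174 + 70.13 + 1.60 + 13.6
= −88.67 dBm → −88.7 dBm

−88.7 dBm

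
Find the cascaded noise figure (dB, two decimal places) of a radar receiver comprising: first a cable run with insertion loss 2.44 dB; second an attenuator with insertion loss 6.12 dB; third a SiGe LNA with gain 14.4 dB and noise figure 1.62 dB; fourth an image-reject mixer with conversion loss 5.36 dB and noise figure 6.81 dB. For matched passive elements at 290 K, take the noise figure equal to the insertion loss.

Convert to linear (a loss of L dB is a gain of −L dB): F_i = 10^(NF_i/10), G_i = 10^(G_i,dB/10)
  Stage 1: F_1 = 10^(2.44/10) = 1.754, G_1 = 10^(−2.44/10) = 0.5702
  Stage 2: F_2 = 10^(6.12/10) = 4.093, G_2 = 10^(−6.12/10) = 0.2443
  Stage 3: F_3 = 10^(1.62/10) = 1.452, G_3 = 10^(14.4/10) = 27.54
  Stage 4: F_4 = 10^(6.81/10) = 4.797, G_4 = 10^(−5.36/10) = 0.2911
Friis cascade:
  F = 1.754 + (4.093 − 1)/0.5702 + (1.452 − 1)/0.1393 + (4.797 − 1)/3.837 = 11.41
NF = 10 log₁₀(11.41) = 10.57 dB

10.57 dB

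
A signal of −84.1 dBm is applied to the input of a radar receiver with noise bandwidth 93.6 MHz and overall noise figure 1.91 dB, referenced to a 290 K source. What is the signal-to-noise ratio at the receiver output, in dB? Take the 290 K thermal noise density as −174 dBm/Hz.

Noise floor: N = −174 + 10 log₁₀(B) + NF
10 log₁₀(9.36×10⁷) = 79.71 dB
N = −174 + 79.71 + 1.91 = −92.38 dBm
SNR = P_sig − N = −84.1 − (−92.38) = 8.28 dB → 8.3 dB

8.3 dB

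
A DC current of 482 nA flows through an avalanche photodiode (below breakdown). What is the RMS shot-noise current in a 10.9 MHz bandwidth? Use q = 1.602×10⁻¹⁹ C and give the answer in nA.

I_n = √(2qI·B)
2qI·B = 2 × 1.602×10⁻¹⁹ × 4.82×10⁻⁷ × 1.09×10⁷ = 1.68×10⁻¹⁸ A²
I_n = √(1.68×10⁻¹⁸) = 1.30×10⁻⁹ A = 1.30 nA

1.30 nA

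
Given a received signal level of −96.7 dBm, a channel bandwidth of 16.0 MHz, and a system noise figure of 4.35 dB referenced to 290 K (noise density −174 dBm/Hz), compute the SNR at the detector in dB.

Noise floor: N = −174 + 10 log₁₀(B) + NF
10 log₁₀(1.60×10⁷) = 72.04 dB
N = −174 + 72.04 + 4.35 = −97.61 dBm
SNR = P_sig − N = −96.7 − (−97.61) = 0.91 dB → 0.9 dB

0.9 dB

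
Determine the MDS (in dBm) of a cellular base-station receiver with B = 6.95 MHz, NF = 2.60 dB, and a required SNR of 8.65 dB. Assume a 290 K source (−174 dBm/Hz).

−94.3 dBm

Sensitivity = −174 + 10 log₁₀(B) + NF + SNR_min
= −174 + 68.42 + 2.60 + 8.65
= −94.33 dBm → −94.3 dBm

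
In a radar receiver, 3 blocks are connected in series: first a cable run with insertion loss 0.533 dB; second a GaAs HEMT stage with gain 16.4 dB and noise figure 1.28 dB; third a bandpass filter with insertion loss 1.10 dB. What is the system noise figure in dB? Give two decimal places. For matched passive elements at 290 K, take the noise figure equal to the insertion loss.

1.83 dB

Convert to linear (a loss of L dB is a gain of −L dB): F_i = 10^(NF_i/10), G_i = 10^(G_i,dB/10)
  Stage 1: F_1 = 10^(0.533/10) = 1.131, G_1 = 10^(−0.533/10) = 0.8845
  Stage 2: F_2 = 10^(1.28/10) = 1.343, G_2 = 10^(16.4/10) = 43.65
  Stage 3: F_3 = 10^(1.10/10) = 1.288, G_3 = 10^(−1.10/10) = 0.7762
Friis cascade:
  F = 1.131 + (1.343 − 1)/0.8845 + (1.288 − 1)/38.61 = 1.526
NF = 10 log₁₀(1.526) = 1.83 dB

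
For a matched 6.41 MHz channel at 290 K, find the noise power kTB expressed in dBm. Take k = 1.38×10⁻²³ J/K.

−105.9 dBm

P_n = kTB = 1.38×10⁻²³ × 290 × 6.41×10⁶ = 2.57×10⁻¹⁴ W
In dBm: 10 log₁₀(2.57×10⁻¹⁴ / 10⁻³) = −105.9 dBm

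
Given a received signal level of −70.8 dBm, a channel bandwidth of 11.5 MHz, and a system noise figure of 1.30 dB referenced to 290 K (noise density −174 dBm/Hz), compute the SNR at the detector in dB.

31.3 dB

Noise floor: N = −174 + 10 log₁₀(B) + NF
10 log₁₀(1.15×10⁷) = 70.61 dB
N = −174 + 70.61 + 1.30 = −102.09 dBm
SNR = P_sig − N = −70.8 − (−102.09) = 31.29 dB → 31.3 dB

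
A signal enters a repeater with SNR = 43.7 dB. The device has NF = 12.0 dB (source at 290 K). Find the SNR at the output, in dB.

By definition F = SNR_in/SNR_out, so in dB: SNR_out = SNR_in − NF
SNR_out = 43.7 − 12.0 = 31.7 dB

31.7 dB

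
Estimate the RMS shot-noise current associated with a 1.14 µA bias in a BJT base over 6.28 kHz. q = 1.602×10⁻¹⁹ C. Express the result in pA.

I_n = √(2qI·B)
2qI·B = 2 × 1.602×10⁻¹⁹ × 1.14×10⁻⁶ × 6.28×10³ = 2.29×10⁻²¹ A²
I_n = √(2.29×10⁻²¹) = 4.79×10⁻¹¹ A = 47.9 pA

47.9 pA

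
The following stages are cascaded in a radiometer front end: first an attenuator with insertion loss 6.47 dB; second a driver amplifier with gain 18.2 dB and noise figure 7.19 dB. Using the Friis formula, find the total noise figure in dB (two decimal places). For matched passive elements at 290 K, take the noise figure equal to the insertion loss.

Convert to linear (a loss of L dB is a gain of −L dB): F_i = 10^(NF_i/10), G_i = 10^(G_i,dB/10)
  Stage 1: F_1 = 10^(6.47/10) = 4.436, G_1 = 10^(−6.47/10) = 0.2254
  Stage 2: F_2 = 10^(7.19/10) = 5.236, G_2 = 10^(18.2/10) = 66.07
Friis cascade:
  F = 4.436 + (5.236 − 1)/0.2254 = 23.23
NF = 10 log₁₀(23.23) = 13.66 dB

13.66 dB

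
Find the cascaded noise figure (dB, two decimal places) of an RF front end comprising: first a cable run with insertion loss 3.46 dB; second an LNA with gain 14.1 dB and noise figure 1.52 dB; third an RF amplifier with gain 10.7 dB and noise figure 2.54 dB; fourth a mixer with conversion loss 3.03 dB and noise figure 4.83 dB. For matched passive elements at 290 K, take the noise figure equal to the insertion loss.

5.09 dB

Convert to linear (a loss of L dB is a gain of −L dB): F_i = 10^(NF_i/10), G_i = 10^(G_i,dB/10)
  Stage 1: F_1 = 10^(3.46/10) = 2.218, G_1 = 10^(−3.46/10) = 0.4508
  Stage 2: F_2 = 10^(1.52/10) = 1.419, G_2 = 10^(14.1/10) = 25.70
  Stage 3: F_3 = 10^(2.54/10) = 1.795, G_3 = 10^(10.7/10) = 11.75
  Stage 4: F_4 = 10^(4.83/10) = 3.041, G_4 = 10^(−3.03/10) = 0.4977
Friis cascade:
  F = 2.218 + (1.419 − 1)/0.4508 + (1.795 − 1)/11.59 + (3.041 − 1)/136.1 = 3.231
NF = 10 log₁₀(3.231) = 5.09 dB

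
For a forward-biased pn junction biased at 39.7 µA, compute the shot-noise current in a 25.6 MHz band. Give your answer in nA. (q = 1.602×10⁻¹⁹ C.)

I_n = √(2qI·B)
2qI·B = 2 × 1.602×10⁻¹⁹ × 3.97×10⁻⁵ × 2.56×10⁷ = 3.26×10⁻¹⁶ A²
I_n = √(3.26×10⁻¹⁶) = 1.80×10⁻⁸ A = 18.0 nA

18.0 nA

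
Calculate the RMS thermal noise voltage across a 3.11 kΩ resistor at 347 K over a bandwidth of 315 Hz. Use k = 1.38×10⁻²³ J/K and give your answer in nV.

V_n = √(4kTRB)
4kTRB = 4 × 1.38×10⁻²³ × 347 × 3.11×10³ × 3.15×10² = 1.88×10⁻¹⁴ V²
V_n = √(1.88×10⁻¹⁴) = 1.37×10⁻⁷ V = 137 nV

137 nV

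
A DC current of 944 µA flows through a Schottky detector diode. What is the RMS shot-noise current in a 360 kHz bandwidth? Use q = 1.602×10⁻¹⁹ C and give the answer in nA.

10.4 nA

I_n = √(2qI·B)
2qI·B = 2 × 1.602×10⁻¹⁹ × 9.44×10⁻⁴ × 3.60×10⁵ = 1.09×10⁻¹⁶ A²
I_n = √(1.09×10⁻¹⁶) = 1.04×10⁻⁸ A = 10.4 nA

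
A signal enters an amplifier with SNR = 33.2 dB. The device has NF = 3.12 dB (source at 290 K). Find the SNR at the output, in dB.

30.08 dB

By definition F = SNR_in/SNR_out, so in dB: SNR_out = SNR_in − NF
SNR_out = 33.2 − 3.12 = 30.08 dB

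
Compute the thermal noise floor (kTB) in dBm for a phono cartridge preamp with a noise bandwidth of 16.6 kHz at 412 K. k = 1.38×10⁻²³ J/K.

P_n = kTB = 1.38×10⁻²³ × 412 × 1.66×10⁴ = 9.44×10⁻¹⁷ W
In dBm: 10 log₁₀(9.44×10⁻¹⁷ / 10⁻³) = −130.3 dBm

−130.3 dBm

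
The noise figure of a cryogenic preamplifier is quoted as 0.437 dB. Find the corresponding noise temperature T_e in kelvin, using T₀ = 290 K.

30.7 K

F = 10^(0.437/10) = 1.10586
T_e = (F − 1)·T₀ = (1.10586 − 1) × 290 = 30.7 K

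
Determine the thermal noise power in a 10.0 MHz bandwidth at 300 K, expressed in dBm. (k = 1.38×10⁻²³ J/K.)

P_n = kTB = 1.38×10⁻²³ × 300 × 1.00×10⁷ = 4.14×10⁻¹⁴ W
In dBm: 10 log₁₀(4.14×10⁻¹⁴ / 10⁻³) = −103.8 dBm

−103.8 dBm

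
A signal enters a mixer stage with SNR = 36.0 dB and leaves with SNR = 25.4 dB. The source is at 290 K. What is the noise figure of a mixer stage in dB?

10.6 dB

NF (dB) = SNR_in(dB) − SNR_out(dB) when the source is at T₀
NF = 36.0 − 25.4 = 10.6 dB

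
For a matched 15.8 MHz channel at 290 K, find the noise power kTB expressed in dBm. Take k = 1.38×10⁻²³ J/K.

−102.0 dBm

P_n = kTB = 1.38×10⁻²³ × 290 × 1.58×10⁷ = 6.32×10⁻¹⁴ W
In dBm: 10 log₁₀(6.32×10⁻¹⁴ / 10⁻³) = −102.0 dBm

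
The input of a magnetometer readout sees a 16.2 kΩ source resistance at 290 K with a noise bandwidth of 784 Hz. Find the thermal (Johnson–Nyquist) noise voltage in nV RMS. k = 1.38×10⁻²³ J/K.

V_n = √(4kTRB)
4kTRB = 4 × 1.38×10⁻²³ × 290 × 1.62×10⁴ × 7.84×10² = 2.03×10⁻¹³ V²
V_n = √(2.03×10⁻¹³) = 4.51×10⁻⁷ V = 451 nV

451 nV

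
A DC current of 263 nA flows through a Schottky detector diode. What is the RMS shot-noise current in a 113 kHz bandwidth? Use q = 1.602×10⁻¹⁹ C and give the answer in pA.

97.6 pA

I_n = √(2qI·B)
2qI·B = 2 × 1.602×10⁻¹⁹ × 2.63×10⁻⁷ × 1.13×10⁵ = 9.52×10⁻²¹ A²
I_n = √(9.52×10⁻²¹) = 9.76×10⁻¹¹ A = 97.6 pA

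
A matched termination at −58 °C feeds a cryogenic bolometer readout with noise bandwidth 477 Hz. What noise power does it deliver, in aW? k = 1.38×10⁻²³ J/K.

1.42 aW

T = −58 °C + 273.15 = 215.15 K
P_n = kTB = 1.38×10⁻²³ × 215.15 × 4.77×10² = 1.42×10⁻¹⁸ W = 1.42 aW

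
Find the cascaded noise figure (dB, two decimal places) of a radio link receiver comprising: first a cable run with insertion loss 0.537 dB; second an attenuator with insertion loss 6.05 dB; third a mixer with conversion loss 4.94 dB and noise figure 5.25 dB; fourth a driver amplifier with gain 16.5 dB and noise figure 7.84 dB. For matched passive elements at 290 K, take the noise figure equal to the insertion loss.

19.42 dB

Convert to linear (a loss of L dB is a gain of −L dB): F_i = 10^(NF_i/10), G_i = 10^(G_i,dB/10)
  Stage 1: F_1 = 10^(0.537/10) = 1.132, G_1 = 10^(−0.537/10) = 0.8837
  Stage 2: F_2 = 10^(6.05/10) = 4.027, G_2 = 10^(−6.05/10) = 0.2483
  Stage 3: F_3 = 10^(5.25/10) = 3.350, G_3 = 10^(−4.94/10) = 0.3206
  Stage 4: F_4 = 10^(7.84/10) = 6.081, G_4 = 10^(16.5/10) = 44.67
Friis cascade:
  F = 1.132 + (4.027 − 1)/0.8837 + (3.350 − 1)/0.2194 + (6.081 − 1)/0.07036 = 87.49
NF = 10 log₁₀(87.49) = 19.42 dB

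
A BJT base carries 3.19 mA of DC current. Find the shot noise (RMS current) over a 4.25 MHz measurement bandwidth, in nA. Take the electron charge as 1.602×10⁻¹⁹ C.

65.9 nA

I_n = √(2qI·B)
2qI·B = 2 × 1.602×10⁻¹⁹ × 3.19×10⁻³ × 4.25×10⁶ = 4.34×10⁻¹⁵ A²
I_n = √(4.34×10⁻¹⁵) = 6.59×10⁻⁸ A = 65.9 nA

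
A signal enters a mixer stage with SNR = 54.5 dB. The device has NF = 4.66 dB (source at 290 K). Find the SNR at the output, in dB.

49.84 dB

By definition F = SNR_in/SNR_out, so in dB: SNR_out = SNR_in − NF
SNR_out = 54.5 − 4.66 = 49.84 dB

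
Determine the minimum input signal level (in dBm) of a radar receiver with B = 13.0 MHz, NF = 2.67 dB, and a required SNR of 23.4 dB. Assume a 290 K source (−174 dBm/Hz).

−76.8 dBm

Sensitivity = −174 + 10 log₁₀(B) + NF + SNR_min
= −174 + 71.14 + 2.67 + 23.4
= −76.79 dBm → −76.8 dBm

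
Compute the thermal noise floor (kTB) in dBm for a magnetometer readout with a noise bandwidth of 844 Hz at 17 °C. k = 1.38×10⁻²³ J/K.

−144.7 dBm

T = 17 °C + 273.15 = 290.15 K
P_n = kTB = 1.38×10⁻²³ × 290.15 × 8.44×10² = 3.38×10⁻¹⁸ W
In dBm: 10 log₁₀(3.38×10⁻¹⁸ / 10⁻³) = −144.7 dBm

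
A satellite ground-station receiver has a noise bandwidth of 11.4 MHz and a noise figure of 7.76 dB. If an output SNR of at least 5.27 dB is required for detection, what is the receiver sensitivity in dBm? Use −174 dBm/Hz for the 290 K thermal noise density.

Sensitivity = −174 + 10 log₁₀(B) + NF + SNR_min
= −174 + 70.57 + 7.76 + 5.27
= −90.40 dBm → −90.4 dBm

−90.4 dBm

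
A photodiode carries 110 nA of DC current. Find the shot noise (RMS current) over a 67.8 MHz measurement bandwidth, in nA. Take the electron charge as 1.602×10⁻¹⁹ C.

I_n = √(2qI·B)
2qI·B = 2 × 1.602×10⁻¹⁹ × 1.10×10⁻⁷ × 6.78×10⁷ = 2.39×10⁻¹⁸ A²
I_n = √(2.39×10⁻¹⁸) = 1.55×10⁻⁹ A = 1.55 nA

1.55 nA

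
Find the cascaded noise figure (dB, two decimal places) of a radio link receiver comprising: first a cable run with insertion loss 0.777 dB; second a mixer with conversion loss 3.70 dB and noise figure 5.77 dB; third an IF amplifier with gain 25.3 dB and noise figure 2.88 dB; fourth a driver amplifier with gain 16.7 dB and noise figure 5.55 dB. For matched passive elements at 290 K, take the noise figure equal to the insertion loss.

Convert to linear (a loss of L dB is a gain of −L dB): F_i = 10^(NF_i/10), G_i = 10^(G_i,dB/10)
  Stage 1: F_1 = 10^(0.777/10) = 1.196, G_1 = 10^(−0.777/10) = 0.8362
  Stage 2: F_2 = 10^(5.77/10) = 3.776, G_2 = 10^(−3.70/10) = 0.4266
  Stage 3: F_3 = 10^(2.88/10) = 1.941, G_3 = 10^(25.3/10) = 338.8
  Stage 4: F_4 = 10^(5.55/10) = 3.589, G_4 = 10^(16.7/10) = 46.77
Friis cascade:
  F = 1.196 + (3.776 − 1)/0.8362 + (1.941 − 1)/0.3567 + (3.589 − 1)/120.9 = 7.175
NF = 10 log₁₀(7.175) = 8.56 dB

8.56 dB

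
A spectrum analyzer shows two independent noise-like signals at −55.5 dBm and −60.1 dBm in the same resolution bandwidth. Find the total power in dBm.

Convert to linear, add, convert back:
P₁ = 2.82×10⁻⁹ W, P₂ = 9.77×10⁻¹⁰ W
P_tot = 3.80×10⁻⁹ W → 10 log₁₀(P_tot / 10⁻³) = −54.2 dBm

−54.2 dBm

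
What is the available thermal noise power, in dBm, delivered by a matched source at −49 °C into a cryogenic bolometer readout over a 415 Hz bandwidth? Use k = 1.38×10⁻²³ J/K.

−148.9 dBm

T = −49 °C + 273.15 = 224.15 K
P_n = kTB = 1.38×10⁻²³ × 224.15 × 4.15×10² = 1.28×10⁻¹⁸ W
In dBm: 10 log₁₀(1.28×10⁻¹⁸ / 10⁻³) = −148.9 dBm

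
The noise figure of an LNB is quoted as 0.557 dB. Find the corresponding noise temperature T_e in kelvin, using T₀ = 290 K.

39.7 K

F = 10^(0.557/10) = 1.13684
T_e = (F − 1)·T₀ = (1.13684 − 1) × 290 = 39.7 K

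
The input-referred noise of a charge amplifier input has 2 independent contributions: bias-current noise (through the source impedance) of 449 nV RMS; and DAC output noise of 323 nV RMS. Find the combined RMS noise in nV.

553 nV

Uncorrelated sources add in power (mean-square): V_tot = √(ΣV_i²)
V_tot = √[(4.49×10⁻⁷)² + (3.23×10⁻⁷)²] = 5.53×10⁻⁷ V = 553 nV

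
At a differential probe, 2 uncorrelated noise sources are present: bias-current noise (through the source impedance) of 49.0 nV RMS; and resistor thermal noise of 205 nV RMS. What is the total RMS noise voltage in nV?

211 nV

Uncorrelated sources add in power (mean-square): V_tot = √(ΣV_i²)
V_tot = √[(4.90×10⁻⁸)² + (2.05×10⁻⁷)²] = 2.11×10⁻⁷ V = 211 nV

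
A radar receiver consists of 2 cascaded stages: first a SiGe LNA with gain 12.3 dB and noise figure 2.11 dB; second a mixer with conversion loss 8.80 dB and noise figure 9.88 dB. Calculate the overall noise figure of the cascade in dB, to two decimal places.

3.30 dB

Convert to linear (a loss of L dB is a gain of −L dB): F_i = 10^(NF_i/10), G_i = 10^(G_i,dB/10)
  Stage 1: F_1 = 10^(2.11/10) = 1.626, G_1 = 10^(12.3/10) = 16.98
  Stage 2: F_2 = 10^(9.88/10) = 9.727, G_2 = 10^(−8.80/10) = 0.1318
Friis cascade:
  F = 1.626 + (9.727 − 1)/16.98 = 2.139
NF = 10 log₁₀(2.139) = 3.30 dB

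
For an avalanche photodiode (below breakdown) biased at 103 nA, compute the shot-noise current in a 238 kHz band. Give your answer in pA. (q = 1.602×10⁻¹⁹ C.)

88.6 pA

I_n = √(2qI·B)
2qI·B = 2 × 1.602×10⁻¹⁹ × 1.03×10⁻⁷ × 2.38×10⁵ = 7.85×10⁻²¹ A²
I_n = √(7.85×10⁻²¹) = 8.86×10⁻¹¹ A = 88.6 pA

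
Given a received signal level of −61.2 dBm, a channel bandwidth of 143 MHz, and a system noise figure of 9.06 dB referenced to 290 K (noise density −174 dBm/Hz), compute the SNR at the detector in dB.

22.2 dB

Noise floor: N = −174 + 10 log₁₀(B) + NF
10 log₁₀(1.43×10⁸) = 81.55 dB
N = −174 + 81.55 + 9.06 = −83.39 dBm
SNR = P_sig − N = −61.2 − (−83.39) = 22.19 dB → 22.2 dB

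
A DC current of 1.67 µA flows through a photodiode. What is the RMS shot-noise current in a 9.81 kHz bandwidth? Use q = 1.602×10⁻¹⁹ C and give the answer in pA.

I_n = √(2qI·B)
2qI·B = 2 × 1.602×10⁻¹⁹ × 1.67×10⁻⁶ × 9.81×10³ = 5.25×10⁻²¹ A²
I_n = √(5.25×10⁻²¹) = 7.25×10⁻¹¹ A = 72.5 pA

72.5 pA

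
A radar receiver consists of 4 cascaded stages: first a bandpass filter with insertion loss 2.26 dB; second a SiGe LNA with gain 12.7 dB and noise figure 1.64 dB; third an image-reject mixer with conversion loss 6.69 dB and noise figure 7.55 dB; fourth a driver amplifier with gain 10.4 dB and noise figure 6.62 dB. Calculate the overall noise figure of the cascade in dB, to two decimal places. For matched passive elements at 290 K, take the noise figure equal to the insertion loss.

6.43 dB

Convert to linear (a loss of L dB is a gain of −L dB): F_i = 10^(NF_i/10), G_i = 10^(G_i,dB/10)
  Stage 1: F_1 = 10^(2.26/10) = 1.683, G_1 = 10^(−2.26/10) = 0.5943
  Stage 2: F_2 = 10^(1.64/10) = 1.459, G_2 = 10^(12.7/10) = 18.62
  Stage 3: F_3 = 10^(7.55/10) = 5.689, G_3 = 10^(−6.69/10) = 0.2143
  Stage 4: F_4 = 10^(6.62/10) = 4.592, G_4 = 10^(10.4/10) = 10.96
Friis cascade:
  F = 1.683 + (1.459 − 1)/0.5943 + (5.689 − 1)/11.07 + (4.592 − 1)/2.371 = 4.393
NF = 10 log₁₀(4.393) = 6.43 dB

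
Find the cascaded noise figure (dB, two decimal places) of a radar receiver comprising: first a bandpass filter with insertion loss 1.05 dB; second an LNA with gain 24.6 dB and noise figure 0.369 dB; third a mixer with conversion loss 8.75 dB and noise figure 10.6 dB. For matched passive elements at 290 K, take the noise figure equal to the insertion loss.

1.56 dB

Convert to linear (a loss of L dB is a gain of −L dB): F_i = 10^(NF_i/10), G_i = 10^(G_i,dB/10)
  Stage 1: F_1 = 10^(1.05/10) = 1.274, G_1 = 10^(−1.05/10) = 0.7852
  Stage 2: F_2 = 10^(0.369/10) = 1.089, G_2 = 10^(24.6/10) = 288.4
  Stage 3: F_3 = 10^(10.6/10) = 11.48, G_3 = 10^(−8.75/10) = 0.1334
Friis cascade:
  F = 1.274 + (1.089 − 1)/0.7852 + (11.48 − 1)/226.5 = 1.433
NF = 10 log₁₀(1.433) = 1.56 dB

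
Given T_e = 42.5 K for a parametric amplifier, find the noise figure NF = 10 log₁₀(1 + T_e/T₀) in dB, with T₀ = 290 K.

F = 1 + T_e/T₀ = 1 + 42.5/290 = 1.14655
NF = 10 log₁₀(1.14655) = 0.594 dB

0.594 dB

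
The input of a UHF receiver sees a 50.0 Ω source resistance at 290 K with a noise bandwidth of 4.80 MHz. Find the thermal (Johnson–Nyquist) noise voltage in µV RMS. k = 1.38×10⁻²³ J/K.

1.96 µV

V_n = √(4kTRB)
4kTRB = 4 × 1.38×10⁻²³ × 290 × 5.00×10¹ × 4.80×10⁶ = 3.84×10⁻¹² V²
V_n = √(3.84×10⁻¹²) = 1.96×10⁻⁶ V = 1.96 µV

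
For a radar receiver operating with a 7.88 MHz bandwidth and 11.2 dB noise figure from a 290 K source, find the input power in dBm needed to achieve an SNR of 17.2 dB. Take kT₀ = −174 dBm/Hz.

−76.6 dBm

Sensitivity = −174 + 10 log₁₀(B) + NF + SNR_min
= −174 + 68.97 + 11.2 + 17.2
= −76.63 dBm → −76.6 dBm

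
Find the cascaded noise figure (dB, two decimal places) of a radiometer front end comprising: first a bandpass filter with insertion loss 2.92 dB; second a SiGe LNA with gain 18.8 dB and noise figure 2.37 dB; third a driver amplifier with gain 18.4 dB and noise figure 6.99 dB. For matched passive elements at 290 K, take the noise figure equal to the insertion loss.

Convert to linear (a loss of L dB is a gain of −L dB): F_i = 10^(NF_i/10), G_i = 10^(G_i,dB/10)
  Stage 1: F_1 = 10^(2.92/10) = 1.959, G_1 = 10^(−2.92/10) = 0.5105
  Stage 2: F_2 = 10^(2.37/10) = 1.726, G_2 = 10^(18.8/10) = 75.86
  Stage 3: F_3 = 10^(6.99/10) = 5.000, G_3 = 10^(18.4/10) = 69.18
Friis cascade:
  F = 1.959 + (1.726 − 1)/0.5105 + (5.000 − 1)/38.73 = 3.484
NF = 10 log₁₀(3.484) = 5.42 dB

5.42 dB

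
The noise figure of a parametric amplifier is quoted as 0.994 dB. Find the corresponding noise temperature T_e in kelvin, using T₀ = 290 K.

74.6 K

F = 10^(0.994/10) = 1.25719
T_e = (F − 1)·T₀ = (1.25719 − 1) × 290 = 74.6 K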